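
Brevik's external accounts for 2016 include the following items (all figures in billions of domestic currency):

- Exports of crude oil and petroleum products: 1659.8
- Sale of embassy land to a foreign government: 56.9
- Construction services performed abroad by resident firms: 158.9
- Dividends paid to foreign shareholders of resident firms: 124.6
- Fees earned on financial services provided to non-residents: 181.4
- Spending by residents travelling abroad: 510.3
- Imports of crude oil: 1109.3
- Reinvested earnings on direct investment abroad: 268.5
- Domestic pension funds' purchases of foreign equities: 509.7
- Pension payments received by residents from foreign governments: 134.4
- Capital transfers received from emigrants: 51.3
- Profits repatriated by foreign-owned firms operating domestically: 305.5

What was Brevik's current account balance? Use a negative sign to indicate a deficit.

Goods: 1659.8 - 1109.3 = 550.5
Services: -510.3 + 181.4 + 158.9 = -170.0
Primary income: 268.5 - 305.5 - 124.6 = -161.6
Secondary income: 134.4
Current account = 550.5 + (-170.0) + (-161.6) + 134.4 = 353.3
(Excluded from the current account — capital account: sale of embassy land to a foreign government 56.9, capital transfers received from emigrants 51.3; financial account: domestic pension funds' purchases of foreign equities 509.7.)

353.3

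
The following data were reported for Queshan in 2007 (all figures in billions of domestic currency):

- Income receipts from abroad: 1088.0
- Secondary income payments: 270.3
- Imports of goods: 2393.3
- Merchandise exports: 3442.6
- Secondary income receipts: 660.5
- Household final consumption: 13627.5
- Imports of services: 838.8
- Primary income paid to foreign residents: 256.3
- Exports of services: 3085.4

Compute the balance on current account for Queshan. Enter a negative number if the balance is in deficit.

Goods balance = 3442.6 - 2393.3 = 1049.3
Services balance = 3085.4 - 838.8 = 2246.6
Trade balance (goods + services) = 1049.3 + 2246.6 = 3295.9
Net primary income = 1088.0 - 256.3 = 831.7
Net secondary income = 660.5 - 270.3 = 390.2
Current account = 3295.9 + 831.7 + 390.2 = 4517.8

4517.8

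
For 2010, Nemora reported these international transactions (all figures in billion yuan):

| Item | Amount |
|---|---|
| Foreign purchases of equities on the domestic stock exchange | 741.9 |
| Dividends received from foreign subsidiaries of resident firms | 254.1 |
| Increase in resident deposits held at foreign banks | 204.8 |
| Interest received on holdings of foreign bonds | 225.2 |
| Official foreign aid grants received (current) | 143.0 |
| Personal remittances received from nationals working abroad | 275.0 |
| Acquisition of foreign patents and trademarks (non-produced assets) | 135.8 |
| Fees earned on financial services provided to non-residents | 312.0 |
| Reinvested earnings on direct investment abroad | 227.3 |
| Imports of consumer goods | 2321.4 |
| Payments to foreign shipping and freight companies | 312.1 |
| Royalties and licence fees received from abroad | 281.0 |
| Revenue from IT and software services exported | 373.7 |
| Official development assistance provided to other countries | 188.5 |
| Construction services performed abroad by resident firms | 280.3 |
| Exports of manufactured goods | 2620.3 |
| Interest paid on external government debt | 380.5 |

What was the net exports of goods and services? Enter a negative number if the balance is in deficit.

1233.8

Goods: -2321.4 + 2620.3 = 298.9
Services: -312.1 + 280.3 + 312.0 + 373.7 + 281.0 = 934.9
Trade balance = 298.9 + 934.9 = 1233.8
(Excluded from the trade balance — financial account: foreign purchases of equities on the domestic stock exchange 741.9, increase in resident deposits held at foreign banks 204.8; primary income: dividends received from foreign subsidiaries of resident firms 254.1, interest received on holdings of foreign bonds 225.2, reinvested earnings on direct investment abroad 227.3, interest paid on external government debt 380.5; secondary income: official foreign aid grants received (current) 143.0, personal remittances received from nationals working abroad 275.0, official development assistance provided to other countries 188.5; capital account: acquisition of foreign patents and trademarks (non-produced assets) 135.8.)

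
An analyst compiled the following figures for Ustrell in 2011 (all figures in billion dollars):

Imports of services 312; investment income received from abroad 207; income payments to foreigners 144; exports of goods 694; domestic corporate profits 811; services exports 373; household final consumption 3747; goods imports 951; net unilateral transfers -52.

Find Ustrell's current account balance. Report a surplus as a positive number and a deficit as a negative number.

-185

Goods balance = 694 - 951 = -257
Services balance = 373 - 312 = 61
Trade balance (goods + services) = -257 + 61 = -196
Net primary income = 207 - 144 = 63
Net secondary income = -52
Current account = -196 + 63 + (-52) = -185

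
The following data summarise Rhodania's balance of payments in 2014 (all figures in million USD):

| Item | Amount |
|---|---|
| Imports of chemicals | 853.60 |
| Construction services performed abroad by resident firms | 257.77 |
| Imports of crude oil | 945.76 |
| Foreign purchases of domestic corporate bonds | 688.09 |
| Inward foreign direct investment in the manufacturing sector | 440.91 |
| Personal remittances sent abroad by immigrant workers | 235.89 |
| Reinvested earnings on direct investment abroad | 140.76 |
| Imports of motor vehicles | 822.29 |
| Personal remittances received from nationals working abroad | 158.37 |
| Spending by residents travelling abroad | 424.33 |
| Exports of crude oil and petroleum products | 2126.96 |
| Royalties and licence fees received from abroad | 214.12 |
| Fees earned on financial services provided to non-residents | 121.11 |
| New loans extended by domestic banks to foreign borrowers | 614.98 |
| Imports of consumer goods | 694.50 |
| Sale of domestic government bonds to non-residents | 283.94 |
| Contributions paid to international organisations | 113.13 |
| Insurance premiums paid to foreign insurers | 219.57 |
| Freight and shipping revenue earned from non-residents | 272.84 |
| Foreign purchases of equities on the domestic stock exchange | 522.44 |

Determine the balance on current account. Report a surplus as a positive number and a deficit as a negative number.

Goods: -694.50 - 853.60 - 822.29 - 945.76 + 2126.96 = -1189.19
Services: -219.57 + 214.12 + 272.84 - 424.33 + 257.77 + 121.11 = 221.94
Primary income: 140.76
Secondary income: 158.37 - 235.89 - 113.13 = -190.65
Current account = (-1189.19) + 221.94 + 140.76 + (-190.65) = -1017.14
(Excluded from the current account — financial account: foreign purchases of domestic corporate bonds 688.09, inward foreign direct investment in the manufacturing sector 440.91, new loans extended by domestic banks to foreign borrowers 614.98, sale of domestic government bonds to non-residents 283.94, foreign purchases of equities on the domestic stock exchange 522.44.)

-1017.14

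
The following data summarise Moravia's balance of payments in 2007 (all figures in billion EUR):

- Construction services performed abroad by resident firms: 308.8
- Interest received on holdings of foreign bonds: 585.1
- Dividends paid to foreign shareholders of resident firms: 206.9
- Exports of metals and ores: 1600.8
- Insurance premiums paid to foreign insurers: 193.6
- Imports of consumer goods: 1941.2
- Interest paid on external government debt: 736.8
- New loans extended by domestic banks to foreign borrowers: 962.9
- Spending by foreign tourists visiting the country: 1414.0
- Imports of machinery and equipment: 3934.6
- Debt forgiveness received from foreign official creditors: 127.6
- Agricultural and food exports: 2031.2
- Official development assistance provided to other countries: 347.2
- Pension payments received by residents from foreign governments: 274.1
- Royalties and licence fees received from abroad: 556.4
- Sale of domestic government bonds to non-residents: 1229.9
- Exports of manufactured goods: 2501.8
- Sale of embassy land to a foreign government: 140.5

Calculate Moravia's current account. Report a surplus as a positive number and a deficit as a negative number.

Goods: 2501.8 - 3934.6 - 1941.2 + 1600.8 + 2031.2 = 258.0
Services: 308.8 - 193.6 + 556.4 + 1414.0 = 2085.6
Primary income: -736.8 - 206.9 + 585.1 = -358.6
Secondary income: -347.2 + 274.1 = -73.1
Current account = 258.0 + 2085.6 + (-358.6) + (-73.1) = 1911.9
(Excluded from the current account — financial account: new loans extended by domestic banks to foreign borrowers 962.9, sale of domestic government bonds to non-residents 1229.9; capital account: debt forgiveness received from foreign official creditors 127.6, sale of embassy land to a foreign government 140.5.)

1911.9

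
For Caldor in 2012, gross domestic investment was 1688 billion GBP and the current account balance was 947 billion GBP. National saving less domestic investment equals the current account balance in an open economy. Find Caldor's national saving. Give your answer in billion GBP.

2635

S = I + CA = 1688 + 947 = 2635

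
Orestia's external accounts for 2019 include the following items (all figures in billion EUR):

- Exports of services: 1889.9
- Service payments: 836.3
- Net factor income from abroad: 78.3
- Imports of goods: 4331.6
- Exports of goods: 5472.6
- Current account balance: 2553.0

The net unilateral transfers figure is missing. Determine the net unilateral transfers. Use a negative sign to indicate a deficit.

Current account = goods balance + services balance + net primary income + net secondary income
Sum of the known components = 2272.9
Net unilateral transfers = CA - (known components) = 2553.0 - 2272.9 = 280.1

280.1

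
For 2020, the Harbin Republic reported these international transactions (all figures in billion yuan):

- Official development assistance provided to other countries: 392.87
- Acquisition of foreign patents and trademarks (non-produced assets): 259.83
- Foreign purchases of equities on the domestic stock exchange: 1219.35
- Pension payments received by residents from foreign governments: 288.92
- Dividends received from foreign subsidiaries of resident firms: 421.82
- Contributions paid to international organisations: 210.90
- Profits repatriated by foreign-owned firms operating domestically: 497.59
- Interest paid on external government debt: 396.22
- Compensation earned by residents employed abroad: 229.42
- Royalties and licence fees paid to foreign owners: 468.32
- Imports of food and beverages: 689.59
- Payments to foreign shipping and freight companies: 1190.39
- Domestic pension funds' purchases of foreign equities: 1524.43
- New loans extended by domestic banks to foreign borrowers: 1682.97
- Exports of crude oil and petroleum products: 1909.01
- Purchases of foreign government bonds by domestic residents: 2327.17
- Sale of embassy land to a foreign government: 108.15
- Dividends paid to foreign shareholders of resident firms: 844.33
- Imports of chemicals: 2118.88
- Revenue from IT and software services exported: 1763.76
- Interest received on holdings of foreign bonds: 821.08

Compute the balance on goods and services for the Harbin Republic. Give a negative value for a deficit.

-794.41

Goods: -2118.88 + 1909.01 - 689.59 = -899.46
Services: -1190.39 + 1763.76 - 468.32 = 105.05
Trade balance = -899.46 + 105.05 = -794.41
(Excluded from the trade balance — secondary income: official development assistance provided to other countries 392.87, pension payments received by residents from foreign governments 288.92, contributions paid to international organisations 210.90; capital account: acquisition of foreign patents and trademarks (non-produced assets) 259.83, sale of embassy land to a foreign government 108.15; financial account: foreign purchases of equities on the domestic stock exchange 1219.35, domestic pension funds' purchases of foreign equities 1524.43, new loans extended by domestic banks to foreign borrowers 1682.97, purchases of foreign government bonds by domestic residents 2327.17; primary income: dividends received from foreign subsidiaries of resident firms 421.82, profits repatriated by foreign-owned firms operating domestically 497.59, interest paid on external government debt 396.22, compensation earned by residents employed abroad 229.42, dividends paid to foreign shareholders of resident firms 844.33, interest received on holdings of foreign bonds 821.08.)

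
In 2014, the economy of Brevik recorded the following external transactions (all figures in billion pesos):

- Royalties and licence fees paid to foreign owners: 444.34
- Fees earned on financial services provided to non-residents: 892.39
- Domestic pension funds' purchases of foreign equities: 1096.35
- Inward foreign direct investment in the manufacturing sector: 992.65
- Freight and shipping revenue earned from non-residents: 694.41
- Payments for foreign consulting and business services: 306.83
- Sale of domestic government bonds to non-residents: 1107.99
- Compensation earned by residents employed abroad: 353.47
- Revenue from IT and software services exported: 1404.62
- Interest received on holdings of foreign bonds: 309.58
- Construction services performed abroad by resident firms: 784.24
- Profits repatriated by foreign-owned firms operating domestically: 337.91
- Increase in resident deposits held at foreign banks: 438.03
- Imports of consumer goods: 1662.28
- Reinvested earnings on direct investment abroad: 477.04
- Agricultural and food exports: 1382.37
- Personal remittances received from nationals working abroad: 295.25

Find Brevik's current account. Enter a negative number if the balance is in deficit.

Goods: 1382.37 - 1662.28 = -279.91
Services: -444.34 - 306.83 + 784.24 + 694.41 + 892.39 + 1404.62 = 3024.49
Primary income: 477.04 + 353.47 + 309.58 - 337.91 = 802.18
Secondary income: 295.25
Current account = (-279.91) + 3024.49 + 802.18 + 295.25 = 3842.01
(Excluded from the current account — financial account: domestic pension funds' purchases of foreign equities 1096.35, inward foreign direct investment in the manufacturing sector 992.65, sale of domestic government bonds to non-residents 1107.99, increase in resident deposits held at foreign banks 438.03.)

3842.01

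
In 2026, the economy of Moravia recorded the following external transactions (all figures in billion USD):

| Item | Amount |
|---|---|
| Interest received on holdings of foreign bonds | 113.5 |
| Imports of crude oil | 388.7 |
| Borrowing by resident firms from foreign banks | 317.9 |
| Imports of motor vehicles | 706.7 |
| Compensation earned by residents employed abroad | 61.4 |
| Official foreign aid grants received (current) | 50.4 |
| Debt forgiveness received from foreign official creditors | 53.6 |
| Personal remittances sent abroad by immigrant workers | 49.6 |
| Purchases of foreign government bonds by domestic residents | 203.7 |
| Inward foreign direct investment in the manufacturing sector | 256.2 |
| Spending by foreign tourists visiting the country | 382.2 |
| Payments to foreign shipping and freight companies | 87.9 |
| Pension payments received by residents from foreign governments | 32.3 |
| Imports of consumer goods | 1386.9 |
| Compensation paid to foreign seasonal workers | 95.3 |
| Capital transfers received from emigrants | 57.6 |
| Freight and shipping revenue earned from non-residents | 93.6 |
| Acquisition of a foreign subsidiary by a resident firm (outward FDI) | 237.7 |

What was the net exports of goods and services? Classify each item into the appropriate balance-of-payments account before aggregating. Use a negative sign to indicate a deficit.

-2094.4

Goods: -706.7 - 388.7 - 1386.9 = -2482.3
Services: 93.6 + 382.2 - 87.9 = 387.9
Trade balance = -2482.3 + 387.9 = -2094.4
(Excluded from the trade balance — primary income: interest received on holdings of foreign bonds 113.5, compensation earned by residents employed abroad 61.4, compensation paid to foreign seasonal workers 95.3; financial account: borrowing by resident firms from foreign banks 317.9, purchases of foreign government bonds by domestic residents 203.7, inward foreign direct investment in the manufacturing sector 256.2, acquisition of a foreign subsidiary by a resident firm (outward FDI) 237.7; secondary income: official foreign aid grants received (current) 50.4, personal remittances sent abroad by immigrant workers 49.6, pension payments received by residents from foreign governments 32.3; capital account: debt forgiveness received from foreign official creditors 53.6, capital transfers received from emigrants 57.6.)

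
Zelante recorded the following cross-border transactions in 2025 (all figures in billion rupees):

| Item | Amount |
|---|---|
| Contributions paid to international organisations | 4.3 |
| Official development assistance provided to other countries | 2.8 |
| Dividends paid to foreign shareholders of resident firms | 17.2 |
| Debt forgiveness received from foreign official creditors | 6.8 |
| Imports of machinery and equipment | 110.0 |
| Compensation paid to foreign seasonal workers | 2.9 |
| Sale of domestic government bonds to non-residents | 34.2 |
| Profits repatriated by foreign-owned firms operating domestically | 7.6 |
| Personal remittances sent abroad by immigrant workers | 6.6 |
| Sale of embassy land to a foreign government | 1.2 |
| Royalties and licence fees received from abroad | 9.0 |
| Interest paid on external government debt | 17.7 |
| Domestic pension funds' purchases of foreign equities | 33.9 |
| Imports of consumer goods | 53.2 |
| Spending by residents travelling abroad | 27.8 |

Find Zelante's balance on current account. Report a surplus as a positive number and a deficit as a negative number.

Goods: -53.2 - 110.0 = -163.2
Services: 9.0 - 27.8 = -18.8
Primary income: -17.2 - 2.9 - 17.7 - 7.6 = -45.4
Secondary income: -4.3 - 6.6 - 2.8 = -13.7
Current account = (-163.2) + (-18.8) + (-45.4) + (-13.7) = -241.1
(Excluded from the current account — capital account: debt forgiveness received from foreign official creditors 6.8, sale of embassy land to a foreign government 1.2; financial account: sale of domestic government bonds to non-residents 34.2, domestic pension funds' purchases of foreign equities 33.9.)

-241.1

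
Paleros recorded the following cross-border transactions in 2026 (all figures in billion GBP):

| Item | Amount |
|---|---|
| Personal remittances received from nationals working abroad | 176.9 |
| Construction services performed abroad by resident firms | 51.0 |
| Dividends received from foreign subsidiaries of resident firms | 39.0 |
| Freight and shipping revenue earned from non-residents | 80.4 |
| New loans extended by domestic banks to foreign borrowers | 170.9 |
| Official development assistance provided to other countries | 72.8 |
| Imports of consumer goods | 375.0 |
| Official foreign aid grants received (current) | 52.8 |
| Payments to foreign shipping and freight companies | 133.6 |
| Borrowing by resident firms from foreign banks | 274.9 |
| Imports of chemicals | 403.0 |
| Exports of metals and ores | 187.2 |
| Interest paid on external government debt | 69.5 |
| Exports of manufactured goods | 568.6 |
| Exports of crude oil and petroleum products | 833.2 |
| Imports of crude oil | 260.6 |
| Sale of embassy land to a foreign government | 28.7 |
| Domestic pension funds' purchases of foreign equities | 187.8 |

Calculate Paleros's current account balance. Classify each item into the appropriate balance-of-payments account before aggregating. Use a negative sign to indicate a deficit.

Goods: 568.6 - 260.6 - 375.0 + 833.2 - 403.0 + 187.2 = 550.4
Services: -133.6 + 51.0 + 80.4 = -2.2
Primary income: -69.5 + 39.0 = -30.5
Secondary income: 176.9 - 72.8 + 52.8 = 156.9
Current account = 550.4 + (-2.2) + (-30.5) + 156.9 = 674.6
(Excluded from the current account — financial account: new loans extended by domestic banks to foreign borrowers 170.9, borrowing by resident firms from foreign banks 274.9, domestic pension funds' purchases of foreign equities 187.8; capital account: sale of embassy land to a foreign government 28.7.)

674.6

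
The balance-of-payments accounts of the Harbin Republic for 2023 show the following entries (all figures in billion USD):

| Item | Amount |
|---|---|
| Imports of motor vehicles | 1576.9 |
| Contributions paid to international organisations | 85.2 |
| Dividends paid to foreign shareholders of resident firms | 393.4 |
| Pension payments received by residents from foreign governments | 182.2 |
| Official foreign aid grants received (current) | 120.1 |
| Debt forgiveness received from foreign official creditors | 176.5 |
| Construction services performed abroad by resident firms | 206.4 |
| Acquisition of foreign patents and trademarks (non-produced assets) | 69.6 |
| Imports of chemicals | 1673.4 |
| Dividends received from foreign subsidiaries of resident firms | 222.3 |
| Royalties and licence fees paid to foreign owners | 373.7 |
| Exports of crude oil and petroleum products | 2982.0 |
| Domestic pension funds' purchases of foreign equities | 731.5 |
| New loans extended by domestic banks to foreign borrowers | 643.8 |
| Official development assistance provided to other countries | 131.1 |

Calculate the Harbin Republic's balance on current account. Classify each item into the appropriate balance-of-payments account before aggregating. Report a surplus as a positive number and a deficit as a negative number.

Goods: -1673.4 + 2982.0 - 1576.9 = -268.3
Services: -373.7 + 206.4 = -167.3
Primary income: -393.4 + 222.3 = -171.1
Secondary income: -85.2 - 131.1 + 182.2 + 120.1 = 86.0
Current account = (-268.3) + (-167.3) + (-171.1) + 86.0 = -520.7
(Excluded from the current account — capital account: debt forgiveness received from foreign official creditors 176.5, acquisition of foreign patents and trademarks (non-produced assets) 69.6; financial account: domestic pension funds' purchases of foreign equities 731.5, new loans extended by domestic banks to foreign borrowers 643.8.)

-520.7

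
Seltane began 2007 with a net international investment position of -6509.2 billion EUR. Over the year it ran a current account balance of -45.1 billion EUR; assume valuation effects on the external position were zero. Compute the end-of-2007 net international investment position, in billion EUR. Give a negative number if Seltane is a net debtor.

-6554.3

With no valuation effects, change in NIIP = current account = -45.1
End-of-year NIIP = -6509.2 + (-45.1) = -6554.3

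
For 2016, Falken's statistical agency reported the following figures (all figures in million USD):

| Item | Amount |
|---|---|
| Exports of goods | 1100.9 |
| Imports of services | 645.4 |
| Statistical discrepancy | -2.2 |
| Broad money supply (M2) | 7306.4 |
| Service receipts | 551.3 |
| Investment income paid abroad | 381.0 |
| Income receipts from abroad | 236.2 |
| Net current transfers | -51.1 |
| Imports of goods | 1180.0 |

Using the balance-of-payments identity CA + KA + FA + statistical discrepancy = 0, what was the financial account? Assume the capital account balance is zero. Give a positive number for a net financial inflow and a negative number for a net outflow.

371.3

Goods balance = 1100.9 - 1180.0 = -79.1
Services balance = 551.3 - 645.4 = -94.1
Trade balance (goods + services) = -79.1 + (-94.1) = -173.2
Net primary income = 236.2 - 381.0 = -144.8
Net secondary income = -51.1
Current account = -173.2 + (-144.8) + (-51.1) = -369.1
Financial account = -(-369.1 + (-2.2)) = 371.3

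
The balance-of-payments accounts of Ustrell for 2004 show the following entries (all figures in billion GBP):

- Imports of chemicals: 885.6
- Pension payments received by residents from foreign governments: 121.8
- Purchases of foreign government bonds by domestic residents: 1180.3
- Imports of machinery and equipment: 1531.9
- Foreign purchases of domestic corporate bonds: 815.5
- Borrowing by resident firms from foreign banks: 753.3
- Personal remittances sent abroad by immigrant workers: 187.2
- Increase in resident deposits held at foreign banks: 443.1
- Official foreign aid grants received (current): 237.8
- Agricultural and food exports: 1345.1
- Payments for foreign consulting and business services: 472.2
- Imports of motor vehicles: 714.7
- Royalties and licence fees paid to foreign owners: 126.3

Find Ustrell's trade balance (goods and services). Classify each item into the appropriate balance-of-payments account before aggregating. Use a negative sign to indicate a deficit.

Goods: -1531.9 - 885.6 - 714.7 + 1345.1 = -1787.1
Services: -472.2 - 126.3 = -598.5
Trade balance = -1787.1 + (-598.5) = -2385.6
(Excluded from the trade balance — secondary income: pension payments received by residents from foreign governments 121.8, personal remittances sent abroad by immigrant workers 187.2, official foreign aid grants received (current) 237.8; financial account: purchases of foreign government bonds by domestic residents 1180.3, foreign purchases of domestic corporate bonds 815.5, borrowing by resident firms from foreign banks 753.3, increase in resident deposits held at foreign banks 443.1.)

-2385.6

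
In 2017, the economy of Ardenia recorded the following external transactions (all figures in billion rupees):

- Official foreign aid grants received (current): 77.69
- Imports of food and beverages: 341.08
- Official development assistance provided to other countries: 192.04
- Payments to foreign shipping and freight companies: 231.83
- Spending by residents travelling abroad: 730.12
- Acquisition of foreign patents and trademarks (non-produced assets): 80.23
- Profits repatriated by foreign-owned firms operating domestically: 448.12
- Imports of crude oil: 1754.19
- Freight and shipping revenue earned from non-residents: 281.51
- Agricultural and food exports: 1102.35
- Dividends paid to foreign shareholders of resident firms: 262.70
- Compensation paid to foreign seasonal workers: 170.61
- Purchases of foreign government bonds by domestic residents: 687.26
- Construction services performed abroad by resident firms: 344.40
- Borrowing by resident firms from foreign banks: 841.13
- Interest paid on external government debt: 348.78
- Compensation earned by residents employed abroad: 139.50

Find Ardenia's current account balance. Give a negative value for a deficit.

Goods: -341.08 - 1754.19 + 1102.35 = -992.92
Services: 281.51 - 231.83 + 344.40 - 730.12 = -336.04
Primary income: -448.12 - 170.61 - 262.70 + 139.50 - 348.78 = -1090.71
Secondary income: -192.04 + 77.69 = -114.35
Current account = (-992.92) + (-336.04) + (-1090.71) + (-114.35) = -2534.02
(Excluded from the current account — capital account: acquisition of foreign patents and trademarks (non-produced assets) 80.23; financial account: purchases of foreign government bonds by domestic residents 687.26, borrowing by resident firms from foreign banks 841.13.)

-2534.02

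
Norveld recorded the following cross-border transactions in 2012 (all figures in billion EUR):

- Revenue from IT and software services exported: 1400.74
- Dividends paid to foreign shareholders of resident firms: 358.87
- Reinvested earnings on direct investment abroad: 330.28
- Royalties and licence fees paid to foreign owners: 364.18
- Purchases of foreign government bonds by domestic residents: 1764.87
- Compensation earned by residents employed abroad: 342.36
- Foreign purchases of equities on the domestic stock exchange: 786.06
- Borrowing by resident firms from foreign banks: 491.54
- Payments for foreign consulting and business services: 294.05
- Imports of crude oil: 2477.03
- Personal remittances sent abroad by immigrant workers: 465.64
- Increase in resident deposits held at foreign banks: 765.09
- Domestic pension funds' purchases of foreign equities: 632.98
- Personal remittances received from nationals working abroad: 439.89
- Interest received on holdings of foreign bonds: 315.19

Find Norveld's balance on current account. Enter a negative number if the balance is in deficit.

-1131.31

Goods: -2477.03
Services: 1400.74 - 364.18 - 294.05 = 742.51
Primary income: 330.28 + 342.36 + 315.19 - 358.87 = 628.96
Secondary income: 439.89 - 465.64 = -25.75
Current account = (-2477.03) + 742.51 + 628.96 + (-25.75) = -1131.31
(Excluded from the current account — financial account: purchases of foreign government bonds by domestic residents 1764.87, foreign purchases of equities on the domestic stock exchange 786.06, borrowing by resident firms from foreign banks 491.54, increase in resident deposits held at foreign banks 765.09, domestic pension funds' purchases of foreign equities 632.98.)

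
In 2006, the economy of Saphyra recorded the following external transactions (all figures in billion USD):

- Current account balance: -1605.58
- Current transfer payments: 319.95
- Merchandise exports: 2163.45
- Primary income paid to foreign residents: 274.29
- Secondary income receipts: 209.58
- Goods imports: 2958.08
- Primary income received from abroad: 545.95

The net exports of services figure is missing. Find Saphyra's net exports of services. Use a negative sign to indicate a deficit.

Current account = goods balance + services balance + net primary income + net secondary income
Sum of the known components = -633.34
Net exports of services = CA - (known components) = -1605.58 - (-633.34) = -972.24

-972.24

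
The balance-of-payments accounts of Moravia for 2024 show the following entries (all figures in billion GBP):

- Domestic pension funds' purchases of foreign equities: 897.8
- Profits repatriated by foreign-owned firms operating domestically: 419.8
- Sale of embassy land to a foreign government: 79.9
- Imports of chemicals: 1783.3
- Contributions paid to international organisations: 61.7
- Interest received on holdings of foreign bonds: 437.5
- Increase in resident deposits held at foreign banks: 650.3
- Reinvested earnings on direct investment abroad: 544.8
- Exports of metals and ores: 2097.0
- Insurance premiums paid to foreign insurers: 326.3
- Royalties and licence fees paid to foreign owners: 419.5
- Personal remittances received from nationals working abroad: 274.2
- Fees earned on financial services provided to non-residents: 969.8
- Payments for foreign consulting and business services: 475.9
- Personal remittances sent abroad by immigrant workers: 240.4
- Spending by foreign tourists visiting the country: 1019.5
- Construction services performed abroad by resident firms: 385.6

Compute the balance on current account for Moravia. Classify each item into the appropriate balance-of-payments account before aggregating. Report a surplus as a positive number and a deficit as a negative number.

Goods: -1783.3 + 2097.0 = 313.7
Services: 385.6 + 969.8 - 326.3 - 475.9 - 419.5 + 1019.5 = 1153.2
Primary income: 437.5 - 419.8 + 544.8 = 562.5
Secondary income: -61.7 - 240.4 + 274.2 = -27.9
Current account = 313.7 + 1153.2 + 562.5 + (-27.9) = 2001.5
(Excluded from the current account — financial account: domestic pension funds' purchases of foreign equities 897.8, increase in resident deposits held at foreign banks 650.3; capital account: sale of embassy land to a foreign government 79.9.)

2001.5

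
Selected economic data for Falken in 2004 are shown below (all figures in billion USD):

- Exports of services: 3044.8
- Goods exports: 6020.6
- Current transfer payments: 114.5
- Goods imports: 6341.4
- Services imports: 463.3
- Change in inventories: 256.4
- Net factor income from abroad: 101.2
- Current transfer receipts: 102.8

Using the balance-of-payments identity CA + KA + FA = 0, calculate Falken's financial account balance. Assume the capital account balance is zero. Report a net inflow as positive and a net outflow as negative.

-2350.2

Goods balance = 6020.6 - 6341.4 = -320.8
Services balance = 3044.8 - 463.3 = 2581.5
Trade balance (goods + services) = -320.8 + 2581.5 = 2260.7
Net primary income = 101.2
Net secondary income = 102.8 - 114.5 = -11.7
Current account = 2260.7 + 101.2 + (-11.7) = 2350.2
Financial account = -(2350.2) = -2350.2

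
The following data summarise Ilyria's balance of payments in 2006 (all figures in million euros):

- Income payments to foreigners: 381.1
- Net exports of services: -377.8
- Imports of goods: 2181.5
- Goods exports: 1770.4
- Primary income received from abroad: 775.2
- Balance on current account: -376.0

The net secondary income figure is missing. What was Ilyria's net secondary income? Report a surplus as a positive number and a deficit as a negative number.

Current account = goods balance + services balance + net primary income + net secondary income
Sum of the known components = -394.8
Net secondary income = CA - (known components) = -376.0 - (-394.8) = 18.8

18.8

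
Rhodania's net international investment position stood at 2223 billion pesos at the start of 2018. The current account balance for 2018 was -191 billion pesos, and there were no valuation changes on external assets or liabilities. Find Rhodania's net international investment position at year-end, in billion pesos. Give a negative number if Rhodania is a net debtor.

With no valuation effects, change in NIIP = current account = -191
End-of-year NIIP = 2223 + (-191) = 2032

2032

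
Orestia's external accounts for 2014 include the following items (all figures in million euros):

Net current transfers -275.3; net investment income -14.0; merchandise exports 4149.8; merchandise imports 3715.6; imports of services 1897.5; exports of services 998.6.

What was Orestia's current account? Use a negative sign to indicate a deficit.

-754.0

Goods balance = 4149.8 - 3715.6 = 434.2
Services balance = 998.6 - 1897.5 = -898.9
Trade balance (goods + services) = 434.2 + (-898.9) = -464.7
Net primary income = -14.0
Net secondary income = -275.3
Current account = -464.7 + (-14.0) + (-275.3) = -754.0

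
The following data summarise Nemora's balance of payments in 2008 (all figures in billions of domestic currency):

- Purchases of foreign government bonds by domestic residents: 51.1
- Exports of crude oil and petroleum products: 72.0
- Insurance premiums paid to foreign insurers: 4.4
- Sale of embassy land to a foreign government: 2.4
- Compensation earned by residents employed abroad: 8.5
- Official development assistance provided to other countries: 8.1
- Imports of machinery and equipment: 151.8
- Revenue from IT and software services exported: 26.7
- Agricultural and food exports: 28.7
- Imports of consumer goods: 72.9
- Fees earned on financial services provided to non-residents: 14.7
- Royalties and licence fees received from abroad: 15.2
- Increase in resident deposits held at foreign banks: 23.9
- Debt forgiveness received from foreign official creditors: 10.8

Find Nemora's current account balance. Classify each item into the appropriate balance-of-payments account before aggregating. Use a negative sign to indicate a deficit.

-71.4

Goods: -72.9 + 28.7 + 72.0 - 151.8 = -124.0
Services: 15.2 + 26.7 + 14.7 - 4.4 = 52.2
Primary income: 8.5
Secondary income: -8.1
Current account = (-124.0) + 52.2 + 8.5 + (-8.1) = -71.4
(Excluded from the current account — financial account: purchases of foreign government bonds by domestic residents 51.1, increase in resident deposits held at foreign banks 23.9; capital account: sale of embassy land to a foreign government 2.4, debt forgiveness received from foreign official creditors 10.8.)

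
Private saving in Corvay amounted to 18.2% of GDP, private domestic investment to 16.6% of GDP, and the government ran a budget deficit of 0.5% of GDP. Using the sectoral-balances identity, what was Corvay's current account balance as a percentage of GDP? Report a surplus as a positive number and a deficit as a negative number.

1.1

By the sectoral-balances identity, CA = (S_private - I) + (T - G).
Private balance = 18.2 - 16.6 = 1.6
Government balance (T - G) = -0.5
CA = 1.6 + (-0.5) = 1.1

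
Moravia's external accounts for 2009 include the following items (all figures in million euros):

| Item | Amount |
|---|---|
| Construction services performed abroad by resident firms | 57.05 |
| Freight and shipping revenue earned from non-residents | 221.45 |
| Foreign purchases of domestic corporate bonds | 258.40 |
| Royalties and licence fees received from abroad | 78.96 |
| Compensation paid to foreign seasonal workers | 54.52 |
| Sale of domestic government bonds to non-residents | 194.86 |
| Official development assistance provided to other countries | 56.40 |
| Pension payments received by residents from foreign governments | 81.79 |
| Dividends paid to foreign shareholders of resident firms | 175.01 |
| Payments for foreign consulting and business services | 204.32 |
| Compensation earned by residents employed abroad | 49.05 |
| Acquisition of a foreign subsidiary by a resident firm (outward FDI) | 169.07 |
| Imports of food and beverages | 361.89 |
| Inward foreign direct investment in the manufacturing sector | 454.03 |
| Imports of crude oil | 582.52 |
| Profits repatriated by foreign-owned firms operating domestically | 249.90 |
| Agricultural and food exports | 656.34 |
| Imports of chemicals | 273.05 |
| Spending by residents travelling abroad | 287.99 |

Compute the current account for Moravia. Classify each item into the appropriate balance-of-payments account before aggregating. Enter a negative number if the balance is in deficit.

-1100.96

Goods: -582.52 - 273.05 - 361.89 + 656.34 = -561.12
Services: 57.05 + 78.96 - 287.99 + 221.45 - 204.32 = -134.85
Primary income: -249.90 - 54.52 - 175.01 + 49.05 = -430.38
Secondary income: 81.79 - 56.40 = 25.39
Current account = (-561.12) + (-134.85) + (-430.38) + 25.39 = -1100.96
(Excluded from the current account — financial account: foreign purchases of domestic corporate bonds 258.40, sale of domestic government bonds to non-residents 194.86, acquisition of a foreign subsidiary by a resident firm (outward FDI) 169.07, inward foreign direct investment in the manufacturing sector 454.03.)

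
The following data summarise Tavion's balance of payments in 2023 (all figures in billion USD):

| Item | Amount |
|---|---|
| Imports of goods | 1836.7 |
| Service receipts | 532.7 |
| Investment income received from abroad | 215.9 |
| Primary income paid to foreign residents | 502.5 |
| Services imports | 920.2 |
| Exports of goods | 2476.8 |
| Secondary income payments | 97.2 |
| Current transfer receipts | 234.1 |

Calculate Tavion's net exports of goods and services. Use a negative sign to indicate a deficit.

Goods balance = 2476.8 - 1836.7 = 640.1
Services balance = 532.7 - 920.2 = -387.5
Trade balance (goods + services) = 640.1 + (-387.5) = 252.6

252.6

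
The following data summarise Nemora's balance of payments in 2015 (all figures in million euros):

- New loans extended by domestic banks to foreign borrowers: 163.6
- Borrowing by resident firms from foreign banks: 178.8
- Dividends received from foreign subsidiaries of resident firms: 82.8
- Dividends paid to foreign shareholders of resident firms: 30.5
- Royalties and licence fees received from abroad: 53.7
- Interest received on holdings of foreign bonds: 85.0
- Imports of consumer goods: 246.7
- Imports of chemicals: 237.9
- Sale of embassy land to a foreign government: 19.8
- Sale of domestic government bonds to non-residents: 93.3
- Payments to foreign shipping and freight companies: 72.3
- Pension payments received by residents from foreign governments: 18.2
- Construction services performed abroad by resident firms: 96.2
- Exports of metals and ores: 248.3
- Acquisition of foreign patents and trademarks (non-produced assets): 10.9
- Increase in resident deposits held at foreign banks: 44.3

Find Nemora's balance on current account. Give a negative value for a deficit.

Goods: -237.9 + 248.3 - 246.7 = -236.3
Services: -72.3 + 53.7 + 96.2 = 77.6
Primary income: 82.8 + 85.0 - 30.5 = 137.3
Secondary income: 18.2
Current account = (-236.3) + 77.6 + 137.3 + 18.2 = -3.2
(Excluded from the current account — financial account: new loans extended by domestic banks to foreign borrowers 163.6, borrowing by resident firms from foreign banks 178.8, sale of domestic government bonds to non-residents 93.3, increase in resident deposits held at foreign banks 44.3; capital account: sale of embassy land to a foreign government 19.8, acquisition of foreign patents and trademarks (non-produced assets) 10.9.)

-3.2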